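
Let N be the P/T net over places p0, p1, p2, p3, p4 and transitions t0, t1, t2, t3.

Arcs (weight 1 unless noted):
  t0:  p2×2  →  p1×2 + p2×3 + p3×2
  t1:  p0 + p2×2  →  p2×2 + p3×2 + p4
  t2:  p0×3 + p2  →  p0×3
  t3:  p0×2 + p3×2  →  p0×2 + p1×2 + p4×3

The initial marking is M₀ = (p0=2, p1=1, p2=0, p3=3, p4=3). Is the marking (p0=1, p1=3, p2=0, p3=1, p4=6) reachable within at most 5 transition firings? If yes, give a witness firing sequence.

NO — not reachable within 5 firings

depth 0: 1 marking
depth 1: 2 markings reached so far
depth 2: 2 markings reached so far
(frontier empty at depth 2; search complete)
target is not among the 2 markings reachable within 5 steps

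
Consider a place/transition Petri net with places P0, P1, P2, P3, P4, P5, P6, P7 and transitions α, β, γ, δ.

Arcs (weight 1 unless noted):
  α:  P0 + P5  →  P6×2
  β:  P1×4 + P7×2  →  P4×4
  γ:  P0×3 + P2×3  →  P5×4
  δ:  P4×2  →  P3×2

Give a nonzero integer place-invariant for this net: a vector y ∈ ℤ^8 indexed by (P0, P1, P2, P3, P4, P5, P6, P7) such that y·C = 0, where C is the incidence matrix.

y = (P0:0, P1:1, P2:0, P3:1, P4:1, P5:0, P6:0, P7:0)

Incidence matrix C (rows=places, cols=transitions):
        α    β    γ    δ
   P0  -1    0   -3    0
   P1   0   -4    0    0
   P2   0    0   -3    0
   P3   0    0    0    2
   P4   0    4    0   -2
   P5  -1    0    4    0
   P6   2    0    0    0
   P7   0   -2    0    0

Candidate y = [0, 1, 0, 1, 1, 0, 0, 0]; check y·C column-wise:
  col α: 0·-1 + 1·0 + 1·0 + 1·0 + 0·-1 + 0·2 = 0
  col β: 1·-4 + 1·0 + 1·4 + 0·-2 = 0
  col γ: 0·-3 + 1·0 + 0·-3 + 1·0 + 1·0 + 0·4 = 0
  col δ: 1·0 + 1·2 + 1·-2 = 0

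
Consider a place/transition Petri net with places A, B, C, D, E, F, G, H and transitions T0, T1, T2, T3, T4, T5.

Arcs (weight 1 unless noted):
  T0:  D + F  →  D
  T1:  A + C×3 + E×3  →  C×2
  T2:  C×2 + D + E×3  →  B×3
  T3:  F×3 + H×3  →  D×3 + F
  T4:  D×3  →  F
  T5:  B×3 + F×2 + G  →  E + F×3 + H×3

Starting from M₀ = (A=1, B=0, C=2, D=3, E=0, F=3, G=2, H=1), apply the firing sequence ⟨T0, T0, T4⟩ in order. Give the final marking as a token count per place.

step 1: fire T0:  (A=1, B=0, C=2, D=3, E=0, F=3, G=2, H=1) → (A=1, B=0, C=2, D=3, E=0, F=2, G=2, H=1)
step 2: fire T0:  (A=1, B=0, C=2, D=3, E=0, F=2, G=2, H=1) → (A=1, B=0, C=2, D=3, E=0, F=1, G=2, H=1)
step 3: fire T4:  (A=1, B=0, C=2, D=3, E=0, F=1, G=2, H=1) → (A=1, B=0, C=2, D=0, E=0, F=2, G=2, H=1)

(A=1, B=0, C=2, D=0, E=0, F=2, G=2, H=1)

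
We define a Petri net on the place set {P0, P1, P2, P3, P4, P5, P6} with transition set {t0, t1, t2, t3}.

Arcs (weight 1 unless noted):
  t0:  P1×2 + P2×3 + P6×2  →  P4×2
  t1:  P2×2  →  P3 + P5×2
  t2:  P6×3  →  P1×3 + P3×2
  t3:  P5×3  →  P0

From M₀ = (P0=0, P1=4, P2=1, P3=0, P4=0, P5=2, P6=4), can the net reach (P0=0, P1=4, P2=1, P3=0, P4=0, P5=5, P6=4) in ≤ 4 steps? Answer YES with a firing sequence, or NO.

NO — not reachable within 4 firings

depth 0: 1 marking
depth 1: 2 markings reached so far
depth 2: 2 markings reached so far
(frontier empty at depth 2; search complete)
target is not among the 2 markings reachable within 4 steps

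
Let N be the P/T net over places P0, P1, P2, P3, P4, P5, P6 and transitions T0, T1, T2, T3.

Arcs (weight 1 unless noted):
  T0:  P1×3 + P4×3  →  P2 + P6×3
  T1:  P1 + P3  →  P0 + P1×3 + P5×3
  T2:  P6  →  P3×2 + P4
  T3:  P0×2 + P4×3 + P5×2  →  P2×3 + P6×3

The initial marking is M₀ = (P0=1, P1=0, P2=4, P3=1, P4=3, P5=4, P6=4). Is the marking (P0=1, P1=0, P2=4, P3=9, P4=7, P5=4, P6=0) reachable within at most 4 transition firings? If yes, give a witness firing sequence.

step 1: fire T2:  (P0=1, P1=0, P2=4, P3=1, P4=3, P5=4, P6=4) → (P0=1, P1=0, P2=4, P3=3, P4=4, P5=4, P6=3)
step 2: fire T2:  (P0=1, P1=0, P2=4, P3=3, P4=4, P5=4, P6=3) → (P0=1, P1=0, P2=4, P3=5, P4=5, P5=4, P6=2)
step 3: fire T2:  (P0=1, P1=0, P2=4, P3=5, P4=5, P5=4, P6=2) → (P0=1, P1=0, P2=4, P3=7, P4=6, P5=4, P6=1)
step 4: fire T2:  (P0=1, P1=0, P2=4, P3=7, P4=6, P5=4, P6=1) → (P0=1, P1=0, P2=4, P3=9, P4=7, P5=4, P6=0)

YES — reachable via ⟨T2, T2, T2, T2⟩ (4 firings)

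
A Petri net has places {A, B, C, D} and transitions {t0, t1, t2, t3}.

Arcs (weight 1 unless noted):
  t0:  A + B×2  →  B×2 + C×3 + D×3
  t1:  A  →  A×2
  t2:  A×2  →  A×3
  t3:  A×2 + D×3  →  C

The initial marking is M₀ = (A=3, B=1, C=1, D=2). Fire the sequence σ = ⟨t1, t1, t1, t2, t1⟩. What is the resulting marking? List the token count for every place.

(A=8, B=1, C=1, D=2)

step 1: fire t1:  (A=3, B=1, C=1, D=2) → (A=4, B=1, C=1, D=2)
step 2: fire t1:  (A=4, B=1, C=1, D=2) → (A=5, B=1, C=1, D=2)
step 3: fire t1:  (A=5, B=1, C=1, D=2) → (A=6, B=1, C=1, D=2)
step 4: fire t2:  (A=6, B=1, C=1, D=2) → (A=7, B=1, C=1, D=2)
step 5: fire t1:  (A=7, B=1, C=1, D=2) → (A=8, B=1, C=1, D=2)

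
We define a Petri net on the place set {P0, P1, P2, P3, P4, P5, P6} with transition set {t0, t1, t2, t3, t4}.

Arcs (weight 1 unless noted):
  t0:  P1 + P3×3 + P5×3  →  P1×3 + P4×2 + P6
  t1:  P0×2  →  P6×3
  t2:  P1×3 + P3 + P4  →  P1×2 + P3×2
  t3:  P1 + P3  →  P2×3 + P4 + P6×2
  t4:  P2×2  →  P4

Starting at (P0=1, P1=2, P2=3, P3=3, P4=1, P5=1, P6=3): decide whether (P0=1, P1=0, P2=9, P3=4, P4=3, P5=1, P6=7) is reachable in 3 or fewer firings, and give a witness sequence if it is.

depth 0: 1 marking
depth 1: 3 markings reached so far
depth 2: 5 markings reached so far
depth 3: 7 markings reached so far
target is not among the 7 markings reachable within 3 steps

NO — not reachable within 3 firings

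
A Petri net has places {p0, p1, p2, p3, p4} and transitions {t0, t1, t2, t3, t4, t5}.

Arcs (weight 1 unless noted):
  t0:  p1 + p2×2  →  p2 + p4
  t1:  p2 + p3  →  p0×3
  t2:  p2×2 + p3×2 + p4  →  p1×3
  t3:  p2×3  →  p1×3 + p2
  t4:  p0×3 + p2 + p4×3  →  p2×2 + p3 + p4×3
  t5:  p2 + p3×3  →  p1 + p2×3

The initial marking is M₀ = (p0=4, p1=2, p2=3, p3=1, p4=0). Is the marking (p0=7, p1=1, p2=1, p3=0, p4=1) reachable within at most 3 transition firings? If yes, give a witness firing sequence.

step 1: fire t0:  (p0=4, p1=2, p2=3, p3=1, p4=0) → (p0=4, p1=1, p2=2, p3=1, p4=1)
step 2: fire t1:  (p0=4, p1=1, p2=2, p3=1, p4=1) → (p0=7, p1=1, p2=1, p3=0, p4=1)

YES — reachable via ⟨t0, t1⟩ (2 firings)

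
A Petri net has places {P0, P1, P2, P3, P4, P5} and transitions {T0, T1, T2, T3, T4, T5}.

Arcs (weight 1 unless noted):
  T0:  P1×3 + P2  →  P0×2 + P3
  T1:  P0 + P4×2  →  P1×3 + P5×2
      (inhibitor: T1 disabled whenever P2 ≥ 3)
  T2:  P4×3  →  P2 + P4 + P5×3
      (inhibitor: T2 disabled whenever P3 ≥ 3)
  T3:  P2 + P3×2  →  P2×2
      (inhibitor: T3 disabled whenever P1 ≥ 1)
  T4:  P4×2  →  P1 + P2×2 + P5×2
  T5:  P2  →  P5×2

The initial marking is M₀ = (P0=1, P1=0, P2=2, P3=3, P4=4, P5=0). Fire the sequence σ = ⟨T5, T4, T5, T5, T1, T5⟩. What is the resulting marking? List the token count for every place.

step 1: fire T5:  (P0=1, P1=0, P2=2, P3=3, P4=4, P5=0) → (P0=1, P1=0, P2=1, P3=3, P4=4, P5=2)
step 2: fire T4:  (P0=1, P1=0, P2=1, P3=3, P4=4, P5=2) → (P0=1, P1=1, P2=3, P3=3, P4=2, P5=4)
step 3: fire T5:  (P0=1, P1=1, P2=3, P3=3, P4=2, P5=4) → (P0=1, P1=1, P2=2, P3=3, P4=2, P5=6)
step 4: fire T5:  (P0=1, P1=1, P2=2, P3=3, P4=2, P5=6) → (P0=1, P1=1, P2=1, P3=3, P4=2, P5=8)
step 5: fire T1:  (P0=1, P1=1, P2=1, P3=3, P4=2, P5=8) → (P0=0, P1=4, P2=1, P3=3, P4=0, P5=10)
step 6: fire T5:  (P0=0, P1=4, P2=1, P3=3, P4=0, P5=10) → (P0=0, P1=4, P2=0, P3=3, P4=0, P5=12)

(P0=0, P1=4, P2=0, P3=3, P4=0, P5=12)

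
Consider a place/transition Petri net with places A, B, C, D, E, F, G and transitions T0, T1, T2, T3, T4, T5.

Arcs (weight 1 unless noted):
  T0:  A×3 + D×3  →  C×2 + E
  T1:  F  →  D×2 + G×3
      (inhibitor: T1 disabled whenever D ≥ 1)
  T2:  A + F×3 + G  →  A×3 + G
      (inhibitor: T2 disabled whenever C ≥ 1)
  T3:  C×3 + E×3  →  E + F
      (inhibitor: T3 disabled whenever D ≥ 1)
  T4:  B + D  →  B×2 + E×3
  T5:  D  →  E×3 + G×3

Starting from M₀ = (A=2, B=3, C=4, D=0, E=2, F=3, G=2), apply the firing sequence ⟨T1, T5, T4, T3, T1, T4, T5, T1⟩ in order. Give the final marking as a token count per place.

step 1: fire T1:  (A=2, B=3, C=4, D=0, E=2, F=3, G=2) → (A=2, B=3, C=4, D=2, E=2, F=2, G=5)
step 2: fire T5:  (A=2, B=3, C=4, D=2, E=2, F=2, G=5) → (A=2, B=3, C=4, D=1, E=5, F=2, G=8)
step 3: fire T4:  (A=2, B=3, C=4, D=1, E=5, F=2, G=8) → (A=2, B=4, C=4, D=0, E=8, F=2, G=8)
step 4: fire T3:  (A=2, B=4, C=4, D=0, E=8, F=2, G=8) → (A=2, B=4, C=1, D=0, E=6, F=3, G=8)
step 5: fire T1:  (A=2, B=4, C=1, D=0, E=6, F=3, G=8) → (A=2, B=4, C=1, D=2, E=6, F=2, G=11)
step 6: fire T4:  (A=2, B=4, C=1, D=2, E=6, F=2, G=11) → (A=2, B=5, C=1, D=1, E=9, F=2, G=11)
step 7: fire T5:  (A=2, B=5, C=1, D=1, E=9, F=2, G=11) → (A=2, B=5, C=1, D=0, E=12, F=2, G=14)
step 8: fire T1:  (A=2, B=5, C=1, D=0, E=12, F=2, G=14) → (A=2, B=5, C=1, D=2, E=12, F=1, G=17)

(A=2, B=5, C=1, D=2, E=12, F=1, G=17)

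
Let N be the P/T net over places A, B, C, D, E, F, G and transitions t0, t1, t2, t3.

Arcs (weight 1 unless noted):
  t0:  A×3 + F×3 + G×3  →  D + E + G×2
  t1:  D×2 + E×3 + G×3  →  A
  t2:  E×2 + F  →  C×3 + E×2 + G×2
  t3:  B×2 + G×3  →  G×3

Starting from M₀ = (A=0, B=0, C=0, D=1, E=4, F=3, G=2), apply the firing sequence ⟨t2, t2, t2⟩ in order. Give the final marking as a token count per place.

step 1: fire t2:  (A=0, B=0, C=0, D=1, E=4, F=3, G=2) → (A=0, B=0, C=3, D=1, E=4, F=2, G=4)
step 2: fire t2:  (A=0, B=0, C=3, D=1, E=4, F=2, G=4) → (A=0, B=0, C=6, D=1, E=4, F=1, G=6)
step 3: fire t2:  (A=0, B=0, C=6, D=1, E=4, F=1, G=6) → (A=0, B=0, C=9, D=1, E=4, F=0, G=8)

(A=0, B=0, C=9, D=1, E=4, F=0, G=8)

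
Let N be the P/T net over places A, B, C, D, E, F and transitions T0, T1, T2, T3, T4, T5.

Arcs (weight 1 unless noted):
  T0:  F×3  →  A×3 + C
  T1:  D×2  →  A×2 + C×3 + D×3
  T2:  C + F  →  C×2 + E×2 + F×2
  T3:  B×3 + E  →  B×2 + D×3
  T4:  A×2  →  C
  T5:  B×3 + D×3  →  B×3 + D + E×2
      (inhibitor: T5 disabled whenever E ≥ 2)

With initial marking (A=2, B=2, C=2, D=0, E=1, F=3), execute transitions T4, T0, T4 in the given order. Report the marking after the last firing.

(A=1, B=2, C=5, D=0, E=1, F=0)

step 1: fire T4:  (A=2, B=2, C=2, D=0, E=1, F=3) → (A=0, B=2, C=3, D=0, E=1, F=3)
step 2: fire T0:  (A=0, B=2, C=3, D=0, E=1, F=3) → (A=3, B=2, C=4, D=0, E=1, F=0)
step 3: fire T4:  (A=3, B=2, C=4, D=0, E=1, F=0) → (A=1, B=2, C=5, D=0, E=1, F=0)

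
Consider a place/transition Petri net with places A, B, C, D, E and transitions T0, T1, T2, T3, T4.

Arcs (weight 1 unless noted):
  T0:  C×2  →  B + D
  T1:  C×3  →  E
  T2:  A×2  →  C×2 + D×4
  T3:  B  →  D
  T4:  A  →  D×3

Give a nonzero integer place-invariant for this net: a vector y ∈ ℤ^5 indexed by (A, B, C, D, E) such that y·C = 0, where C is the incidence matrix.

y = (A:3, B:1, C:1, D:1, E:3)

Incidence matrix C (rows=places, cols=transitions):
       T0   T1   T2   T3   T4
    A   0    0   -2    0   -1
    B   1    0    0   -1    0
    C  -2   -3    2    0    0
    D   1    0    4    1    3
    E   0    1    0    0    0

Candidate y = [3, 1, 1, 1, 3]; check y·C column-wise:
  col T0: 3·0 + 1·1 + 1·-2 + 1·1 + 3·0 = 0
  col T1: 3·0 + 1·0 + 1·-3 + 1·0 + 3·1 = 0
  col T2: 3·-2 + 1·0 + 1·2 + 1·4 + 3·0 = 0
  col T3: 3·0 + 1·-1 + 1·0 + 1·1 + 3·0 = 0
  col T4: 3·-1 + 1·0 + 1·0 + 1·3 + 3·0 = 0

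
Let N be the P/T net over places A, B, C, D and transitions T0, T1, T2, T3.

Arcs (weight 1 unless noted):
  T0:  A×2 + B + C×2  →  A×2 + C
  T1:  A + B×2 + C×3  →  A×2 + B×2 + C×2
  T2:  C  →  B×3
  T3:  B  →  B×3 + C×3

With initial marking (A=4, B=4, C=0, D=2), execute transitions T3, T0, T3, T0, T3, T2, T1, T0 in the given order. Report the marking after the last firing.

step 1: fire T3:  (A=4, B=4, C=0, D=2) → (A=4, B=6, C=3, D=2)
step 2: fire T0:  (A=4, B=6, C=3, D=2) → (A=4, B=5, C=2, D=2)
step 3: fire T3:  (A=4, B=5, C=2, D=2) → (A=4, B=7, C=5, D=2)
step 4: fire T0:  (A=4, B=7, C=5, D=2) → (A=4, B=6, C=4, D=2)
step 5: fire T3:  (A=4, B=6, C=4, D=2) → (A=4, B=8, C=7, D=2)
step 6: fire T2:  (A=4, B=8, C=7, D=2) → (A=4, B=11, C=6, D=2)
step 7: fire T1:  (A=4, B=11, C=6, D=2) → (A=5, B=11, C=5, D=2)
step 8: fire T0:  (A=5, B=11, C=5, D=2) → (A=5, B=10, C=4, D=2)

(A=5, B=10, C=4, D=2)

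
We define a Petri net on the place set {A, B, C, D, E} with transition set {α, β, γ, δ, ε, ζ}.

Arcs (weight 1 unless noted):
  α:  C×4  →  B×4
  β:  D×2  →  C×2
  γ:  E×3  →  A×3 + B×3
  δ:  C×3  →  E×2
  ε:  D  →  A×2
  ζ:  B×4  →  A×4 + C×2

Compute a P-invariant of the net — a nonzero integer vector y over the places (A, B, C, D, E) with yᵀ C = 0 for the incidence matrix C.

y = (A:1, B:2, C:2, D:2, E:3)

Incidence matrix C (rows=places, cols=transitions):
        α    β    γ    δ    ε    ζ
    A   0    0    3    0    2    4
    B   4    0    3    0    0   -4
    C  -4    2    0   -3    0    2
    D   0   -2    0    0   -1    0
    E   0    0   -3    2    0    0

Candidate y = [1, 2, 2, 2, 3]; check y·C column-wise:
  col α: 1·0 + 2·4 + 2·-4 + 2·0 + 3·0 = 0
  col β: 1·0 + 2·0 + 2·2 + 2·-2 + 3·0 = 0
  col γ: 1·3 + 2·3 + 2·0 + 2·0 + 3·-3 = 0
  col δ: 1·0 + 2·0 + 2·-3 + 2·0 + 3·2 = 0
  col ε: 1·2 + 2·0 + 2·0 + 2·-1 + 3·0 = 0
  col ζ: 1·4 + 2·-4 + 2·2 + 2·0 + 3·0 = 0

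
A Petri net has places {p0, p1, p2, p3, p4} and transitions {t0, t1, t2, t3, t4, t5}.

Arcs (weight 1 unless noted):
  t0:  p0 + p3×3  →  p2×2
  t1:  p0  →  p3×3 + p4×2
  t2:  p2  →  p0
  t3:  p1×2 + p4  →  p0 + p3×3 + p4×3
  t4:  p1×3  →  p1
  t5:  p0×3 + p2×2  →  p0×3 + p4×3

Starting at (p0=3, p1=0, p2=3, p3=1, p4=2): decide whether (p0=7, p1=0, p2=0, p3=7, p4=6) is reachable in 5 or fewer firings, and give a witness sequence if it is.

NO — not reachable within 5 firings

depth 0: 1 marking
depth 1: 4 markings reached so far
depth 2: 10 markings reached so far
depth 3: 19 markings reached so far
depth 4: 28 markings reached so far
depth 5: 38 markings reached so far
target is not among the 38 markings reachable within 5 steps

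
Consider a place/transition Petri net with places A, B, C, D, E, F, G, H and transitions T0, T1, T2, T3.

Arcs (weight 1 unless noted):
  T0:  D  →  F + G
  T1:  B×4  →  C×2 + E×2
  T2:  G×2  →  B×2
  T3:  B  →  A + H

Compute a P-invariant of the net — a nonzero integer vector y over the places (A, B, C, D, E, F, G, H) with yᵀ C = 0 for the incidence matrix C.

y = (A:0, B:0, C:1, D:0, E:-1, F:0, G:0, H:0)

Incidence matrix C (rows=places, cols=transitions):
       T0   T1   T2   T3
    A   0    0    0    1
    B   0   -4    2   -1
    C   0    2    0    0
    D  -1    0    0    0
    E   0    2    0    0
    F   1    0    0    0
    G   1    0   -2    0
    H   0    0    0    1

Candidate y = [0, 0, 1, 0, -1, 0, 0, 0]; check y·C column-wise:
  col T0: 1·0 + 0·-1 + -1·0 + 0·1 + 0·1 = 0
  col T1: 0·-4 + 1·2 + -1·2 = 0
  col T2: 0·2 + 1·0 + -1·0 + 0·-2 = 0
  col T3: 0·1 + 0·-1 + 1·0 + -1·0 + 0·1 = 0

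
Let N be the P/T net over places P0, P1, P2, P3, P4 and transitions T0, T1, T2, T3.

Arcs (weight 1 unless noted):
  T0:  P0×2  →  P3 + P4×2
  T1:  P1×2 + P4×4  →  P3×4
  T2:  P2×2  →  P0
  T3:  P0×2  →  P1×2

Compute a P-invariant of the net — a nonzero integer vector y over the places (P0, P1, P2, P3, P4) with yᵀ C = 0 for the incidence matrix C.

y = (P0:2, P1:2, P2:1, P3:2, P4:1)

Incidence matrix C (rows=places, cols=transitions):
       T0   T1   T2   T3
   P0  -2    0    1   -2
   P1   0   -2    0    2
   P2   0    0   -2    0
   P3   1    4    0    0
   P4   2   -4    0    0

Candidate y = [2, 2, 1, 2, 1]; check y·C column-wise:
  col T0: 2·-2 + 2·0 + 1·0 + 2·1 + 1·2 = 0
  col T1: 2·0 + 2·-2 + 1·0 + 2·4 + 1·-4 = 0
  col T2: 2·1 + 2·0 + 1·-2 + 2·0 + 1·0 = 0
  col T3: 2·-2 + 2·2 + 1·0 + 2·0 + 1·0 = 0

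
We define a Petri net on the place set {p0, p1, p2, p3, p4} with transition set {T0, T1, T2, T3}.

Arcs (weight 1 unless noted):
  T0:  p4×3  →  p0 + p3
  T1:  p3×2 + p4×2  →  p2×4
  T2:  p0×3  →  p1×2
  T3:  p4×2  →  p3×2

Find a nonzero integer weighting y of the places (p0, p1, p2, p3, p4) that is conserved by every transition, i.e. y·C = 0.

y = (p0:2, p1:3, p2:1, p3:1, p4:1)

Incidence matrix C (rows=places, cols=transitions):
       T0   T1   T2   T3
   p0   1    0   -3    0
   p1   0    0    2    0
   p2   0    4    0    0
   p3   1   -2    0    2
   p4  -3   -2    0   -2

Candidate y = [2, 3, 1, 1, 1]; check y·C column-wise:
  col T0: 2·1 + 3·0 + 1·0 + 1·1 + 1·-3 = 0
  col T1: 2·0 + 3·0 + 1·4 + 1·-2 + 1·-2 = 0
  col T2: 2·-3 + 3·2 + 1·0 + 1·0 + 1·0 = 0
  col T3: 2·0 + 3·0 + 1·0 + 1·2 + 1·-2 = 0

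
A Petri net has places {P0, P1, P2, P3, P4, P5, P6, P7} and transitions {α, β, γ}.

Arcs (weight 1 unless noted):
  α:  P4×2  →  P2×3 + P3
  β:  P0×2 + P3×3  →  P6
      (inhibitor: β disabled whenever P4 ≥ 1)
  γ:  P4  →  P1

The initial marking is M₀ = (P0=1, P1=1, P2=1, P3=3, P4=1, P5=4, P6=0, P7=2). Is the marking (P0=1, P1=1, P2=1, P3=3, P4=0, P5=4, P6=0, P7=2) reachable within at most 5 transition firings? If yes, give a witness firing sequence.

NO — not reachable within 5 firings

depth 0: 1 marking
depth 1: 2 markings reached so far
depth 2: 2 markings reached so far
(frontier empty at depth 2; search complete)
target is not among the 2 markings reachable within 5 steps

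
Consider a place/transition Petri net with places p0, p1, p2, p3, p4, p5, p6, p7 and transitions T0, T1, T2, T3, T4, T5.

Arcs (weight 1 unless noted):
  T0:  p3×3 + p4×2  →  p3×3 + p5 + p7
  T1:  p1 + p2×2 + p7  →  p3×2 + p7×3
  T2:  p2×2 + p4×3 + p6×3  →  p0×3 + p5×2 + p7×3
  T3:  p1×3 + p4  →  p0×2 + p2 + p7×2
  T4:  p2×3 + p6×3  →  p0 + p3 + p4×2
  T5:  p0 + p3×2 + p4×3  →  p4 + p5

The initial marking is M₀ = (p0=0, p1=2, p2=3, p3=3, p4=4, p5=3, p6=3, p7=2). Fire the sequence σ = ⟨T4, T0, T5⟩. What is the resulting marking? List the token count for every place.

step 1: fire T4:  (p0=0, p1=2, p2=3, p3=3, p4=4, p5=3, p6=3, p7=2) → (p0=1, p1=2, p2=0, p3=4, p4=6, p5=3, p6=0, p7=2)
step 2: fire T0:  (p0=1, p1=2, p2=0, p3=4, p4=6, p5=3, p6=0, p7=2) → (p0=1, p1=2, p2=0, p3=4, p4=4, p5=4, p6=0, p7=3)
step 3: fire T5:  (p0=1, p1=2, p2=0, p3=4, p4=4, p5=4, p6=0, p7=3) → (p0=0, p1=2, p2=0, p3=2, p4=2, p5=5, p6=0, p7=3)

(p0=0, p1=2, p2=0, p3=2, p4=2, p5=5, p6=0, p7=3)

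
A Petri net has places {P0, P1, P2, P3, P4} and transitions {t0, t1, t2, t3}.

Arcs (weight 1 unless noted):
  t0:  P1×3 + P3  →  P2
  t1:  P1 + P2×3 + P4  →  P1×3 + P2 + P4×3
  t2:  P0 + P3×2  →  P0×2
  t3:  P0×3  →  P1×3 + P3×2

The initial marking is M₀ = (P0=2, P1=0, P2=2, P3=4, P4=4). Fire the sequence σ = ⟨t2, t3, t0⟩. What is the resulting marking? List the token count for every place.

(P0=0, P1=0, P2=3, P3=3, P4=4)

step 1: fire t2:  (P0=2, P1=0, P2=2, P3=4, P4=4) → (P0=3, P1=0, P2=2, P3=2, P4=4)
step 2: fire t3:  (P0=3, P1=0, P2=2, P3=2, P4=4) → (P0=0, P1=3, P2=2, P3=4, P4=4)
step 3: fire t0:  (P0=0, P1=3, P2=2, P3=4, P4=4) → (P0=0, P1=0, P2=3, P3=3, P4=4)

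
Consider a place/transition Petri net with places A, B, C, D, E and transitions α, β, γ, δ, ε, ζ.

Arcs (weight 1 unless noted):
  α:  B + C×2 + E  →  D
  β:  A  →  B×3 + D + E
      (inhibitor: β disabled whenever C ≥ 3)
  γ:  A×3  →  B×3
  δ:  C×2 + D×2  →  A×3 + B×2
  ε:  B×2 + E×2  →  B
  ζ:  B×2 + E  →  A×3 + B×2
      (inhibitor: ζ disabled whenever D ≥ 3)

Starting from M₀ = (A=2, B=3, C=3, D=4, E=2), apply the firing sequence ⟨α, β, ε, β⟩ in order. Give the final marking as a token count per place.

step 1: fire α:  (A=2, B=3, C=3, D=4, E=2) → (A=2, B=2, C=1, D=5, E=1)
step 2: fire β:  (A=2, B=2, C=1, D=5, E=1) → (A=1, B=5, C=1, D=6, E=2)
step 3: fire ε:  (A=1, B=5, C=1, D=6, E=2) → (A=1, B=4, C=1, D=6, E=0)
step 4: fire β:  (A=1, B=4, C=1, D=6, E=0) → (A=0, B=7, C=1, D=7, E=1)

(A=0, B=7, C=1, D=7, E=1)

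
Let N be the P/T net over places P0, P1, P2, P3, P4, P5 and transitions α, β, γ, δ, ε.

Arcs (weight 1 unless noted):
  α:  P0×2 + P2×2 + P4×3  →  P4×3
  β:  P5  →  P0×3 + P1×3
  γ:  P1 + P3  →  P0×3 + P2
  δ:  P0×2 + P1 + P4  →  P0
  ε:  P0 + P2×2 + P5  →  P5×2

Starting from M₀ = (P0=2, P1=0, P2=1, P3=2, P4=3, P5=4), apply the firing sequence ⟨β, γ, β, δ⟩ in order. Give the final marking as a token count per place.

(P0=10, P1=4, P2=2, P3=1, P4=2, P5=2)

step 1: fire β:  (P0=2, P1=0, P2=1, P3=2, P4=3, P5=4) → (P0=5, P1=3, P2=1, P3=2, P4=3, P5=3)
step 2: fire γ:  (P0=5, P1=3, P2=1, P3=2, P4=3, P5=3) → (P0=8, P1=2, P2=2, P3=1, P4=3, P5=3)
step 3: fire β:  (P0=8, P1=2, P2=2, P3=1, P4=3, P5=3) → (P0=11, P1=5, P2=2, P3=1, P4=3, P5=2)
step 4: fire δ:  (P0=11, P1=5, P2=2, P3=1, P4=3, P5=2) → (P0=10, P1=4, P2=2, P3=1, P4=2, P5=2)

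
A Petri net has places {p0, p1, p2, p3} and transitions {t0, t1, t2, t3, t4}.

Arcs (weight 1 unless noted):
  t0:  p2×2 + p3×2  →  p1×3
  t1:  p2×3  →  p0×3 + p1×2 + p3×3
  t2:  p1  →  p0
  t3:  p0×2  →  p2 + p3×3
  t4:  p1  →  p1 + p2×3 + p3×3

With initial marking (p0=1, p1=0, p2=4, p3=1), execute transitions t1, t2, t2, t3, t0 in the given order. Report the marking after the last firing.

(p0=4, p1=3, p2=0, p3=5)

step 1: fire t1:  (p0=1, p1=0, p2=4, p3=1) → (p0=4, p1=2, p2=1, p3=4)
step 2: fire t2:  (p0=4, p1=2, p2=1, p3=4) → (p0=5, p1=1, p2=1, p3=4)
step 3: fire t2:  (p0=5, p1=1, p2=1, p3=4) → (p0=6, p1=0, p2=1, p3=4)
step 4: fire t3:  (p0=6, p1=0, p2=1, p3=4) → (p0=4, p1=0, p2=2, p3=7)
step 5: fire t0:  (p0=4, p1=0, p2=2, p3=7) → (p0=4, p1=3, p2=0, p3=5)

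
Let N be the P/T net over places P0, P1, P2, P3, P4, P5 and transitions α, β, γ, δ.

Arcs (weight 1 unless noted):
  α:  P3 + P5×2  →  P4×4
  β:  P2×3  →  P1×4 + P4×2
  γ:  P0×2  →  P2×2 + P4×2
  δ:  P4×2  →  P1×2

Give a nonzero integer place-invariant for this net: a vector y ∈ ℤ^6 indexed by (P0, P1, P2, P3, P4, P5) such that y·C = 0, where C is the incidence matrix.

y = (P0:3, P1:1, P2:2, P3:4, P4:1, P5:0)

Incidence matrix C (rows=places, cols=transitions):
        α    β    γ    δ
   P0   0    0   -2    0
   P1   0    4    0    2
   P2   0   -3    2    0
   P3  -1    0    0    0
   P4   4    2    2   -2
   P5  -2    0    0    0

Candidate y = [3, 1, 2, 4, 1, 0]; check y·C column-wise:
  col α: 3·0 + 1·0 + 2·0 + 4·-1 + 1·4 + 0·-2 = 0
  col β: 3·0 + 1·4 + 2·-3 + 4·0 + 1·2 = 0
  col γ: 3·-2 + 1·0 + 2·2 + 4·0 + 1·2 = 0
  col δ: 3·0 + 1·2 + 2·0 + 4·0 + 1·-2 = 0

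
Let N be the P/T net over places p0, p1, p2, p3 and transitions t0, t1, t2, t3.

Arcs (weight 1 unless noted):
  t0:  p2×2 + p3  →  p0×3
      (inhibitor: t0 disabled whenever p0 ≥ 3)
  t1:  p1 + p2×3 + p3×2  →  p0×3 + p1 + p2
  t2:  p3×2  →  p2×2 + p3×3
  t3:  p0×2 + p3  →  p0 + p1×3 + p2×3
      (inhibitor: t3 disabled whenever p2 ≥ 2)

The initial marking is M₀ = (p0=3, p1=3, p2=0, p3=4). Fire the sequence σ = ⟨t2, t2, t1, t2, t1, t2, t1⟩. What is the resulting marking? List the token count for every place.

(p0=12, p1=3, p2=2, p3=2)

step 1: fire t2:  (p0=3, p1=3, p2=0, p3=4) → (p0=3, p1=3, p2=2, p3=5)
step 2: fire t2:  (p0=3, p1=3, p2=2, p3=5) → (p0=3, p1=3, p2=4, p3=6)
step 3: fire t1:  (p0=3, p1=3, p2=4, p3=6) → (p0=6, p1=3, p2=2, p3=4)
step 4: fire t2:  (p0=6, p1=3, p2=2, p3=4) → (p0=6, p1=3, p2=4, p3=5)
step 5: fire t1:  (p0=6, p1=3, p2=4, p3=5) → (p0=9, p1=3, p2=2, p3=3)
step 6: fire t2:  (p0=9, p1=3, p2=2, p3=3) → (p0=9, p1=3, p2=4, p3=4)
step 7: fire t1:  (p0=9, p1=3, p2=4, p3=4) → (p0=12, p1=3, p2=2, p3=2)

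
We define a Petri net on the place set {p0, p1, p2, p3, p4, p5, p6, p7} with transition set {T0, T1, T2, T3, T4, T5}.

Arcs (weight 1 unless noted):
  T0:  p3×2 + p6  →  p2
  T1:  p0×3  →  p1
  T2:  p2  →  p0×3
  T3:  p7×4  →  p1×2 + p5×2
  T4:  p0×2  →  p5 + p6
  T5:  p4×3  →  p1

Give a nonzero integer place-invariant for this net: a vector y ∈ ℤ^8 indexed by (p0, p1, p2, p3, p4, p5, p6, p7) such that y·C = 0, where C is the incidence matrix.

y = (p0:1, p1:3, p2:3, p3:-1, p4:1, p5:-3, p6:5, p7:0)

Incidence matrix C (rows=places, cols=transitions):
       T0   T1   T2   T3   T4   T5
   p0   0   -3    3    0   -2    0
   p1   0    1    0    2    0    1
   p2   1    0   -1    0    0    0
   p3  -2    0    0    0    0    0
   p4   0    0    0    0    0   -3
   p5   0    0    0    2    1    0
   p6  -1    0    0    0    1    0
   p7   0    0    0   -4    0    0

Candidate y = [1, 3, 3, -1, 1, -3, 5, 0]; check y·C column-wise:
  col T0: 1·0 + 3·0 + 3·1 + -1·-2 + 1·0 + -3·0 + 5·-1 = 0
  col T1: 1·-3 + 3·1 + 3·0 + -1·0 + 1·0 + -3·0 + 5·0 = 0
  col T2: 1·3 + 3·0 + 3·-1 + -1·0 + 1·0 + -3·0 + 5·0 = 0
  col T3: 1·0 + 3·2 + 3·0 + -1·0 + 1·0 + -3·2 + 5·0 + 0·-4 = 0
  col T4: 1·-2 + 3·0 + 3·0 + -1·0 + 1·0 + -3·1 + 5·1 = 0
  col T5: 1·0 + 3·1 + 3·0 + -1·0 + 1·-3 + -3·0 + 5·0 = 0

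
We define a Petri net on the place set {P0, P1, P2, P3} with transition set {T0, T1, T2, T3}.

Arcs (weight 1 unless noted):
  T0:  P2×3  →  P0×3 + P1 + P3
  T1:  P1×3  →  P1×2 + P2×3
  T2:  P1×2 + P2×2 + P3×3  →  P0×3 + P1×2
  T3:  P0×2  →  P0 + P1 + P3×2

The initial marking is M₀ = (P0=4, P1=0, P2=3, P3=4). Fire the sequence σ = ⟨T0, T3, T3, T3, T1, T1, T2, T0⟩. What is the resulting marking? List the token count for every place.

(P0=10, P1=3, P2=1, P3=9)

step 1: fire T0:  (P0=4, P1=0, P2=3, P3=4) → (P0=7, P1=1, P2=0, P3=5)
step 2: fire T3:  (P0=7, P1=1, P2=0, P3=5) → (P0=6, P1=2, P2=0, P3=7)
step 3: fire T3:  (P0=6, P1=2, P2=0, P3=7) → (P0=5, P1=3, P2=0, P3=9)
step 4: fire T3:  (P0=5, P1=3, P2=0, P3=9) → (P0=4, P1=4, P2=0, P3=11)
step 5: fire T1:  (P0=4, P1=4, P2=0, P3=11) → (P0=4, P1=3, P2=3, P3=11)
step 6: fire T1:  (P0=4, P1=3, P2=3, P3=11) → (P0=4, P1=2, P2=6, P3=11)
step 7: fire T2:  (P0=4, P1=2, P2=6, P3=11) → (P0=7, P1=2, P2=4, P3=8)
step 8: fire T0:  (P0=7, P1=2, P2=4, P3=8) → (P0=10, P1=3, P2=1, P3=9)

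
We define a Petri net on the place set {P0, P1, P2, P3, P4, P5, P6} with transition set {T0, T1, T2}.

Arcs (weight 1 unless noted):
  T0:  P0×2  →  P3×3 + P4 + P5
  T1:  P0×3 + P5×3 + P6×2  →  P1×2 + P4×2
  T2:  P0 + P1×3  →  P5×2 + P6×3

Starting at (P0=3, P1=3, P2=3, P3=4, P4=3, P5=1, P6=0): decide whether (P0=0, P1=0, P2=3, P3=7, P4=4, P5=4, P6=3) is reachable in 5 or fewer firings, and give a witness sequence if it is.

step 1: fire T0:  (P0=3, P1=3, P2=3, P3=4, P4=3, P5=1, P6=0) → (P0=1, P1=3, P2=3, P3=7, P4=4, P5=2, P6=0)
step 2: fire T2:  (P0=1, P1=3, P2=3, P3=7, P4=4, P5=2, P6=0) → (P0=0, P1=0, P2=3, P3=7, P4=4, P5=4, P6=3)

YES — reachable via ⟨T0, T2⟩ (2 firings)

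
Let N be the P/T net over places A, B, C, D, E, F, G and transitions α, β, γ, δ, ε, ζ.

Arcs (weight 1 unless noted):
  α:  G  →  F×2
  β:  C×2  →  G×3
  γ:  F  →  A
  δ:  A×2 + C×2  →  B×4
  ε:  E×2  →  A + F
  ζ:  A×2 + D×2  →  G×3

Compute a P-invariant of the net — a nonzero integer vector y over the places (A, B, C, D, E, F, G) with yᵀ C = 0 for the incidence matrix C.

y = (A:1, B:2, C:3, D:2, E:1, F:1, G:2)

Incidence matrix C (rows=places, cols=transitions):
        α    β    γ    δ    ε    ζ
    A   0    0    1   -2    1   -2
    B   0    0    0    4    0    0
    C   0   -2    0   -2    0    0
    D   0    0    0    0    0   -2
    E   0    0    0    0   -2    0
    F   2    0   -1    0    1    0
    G  -1    3    0    0    0    3

Candidate y = [1, 2, 3, 2, 1, 1, 2]; check y·C column-wise:
  col α: 1·0 + 2·0 + 3·0 + 2·0 + 1·0 + 1·2 + 2·-1 = 0
  col β: 1·0 + 2·0 + 3·-2 + 2·0 + 1·0 + 1·0 + 2·3 = 0
  col γ: 1·1 + 2·0 + 3·0 + 2·0 + 1·0 + 1·-1 + 2·0 = 0
  col δ: 1·-2 + 2·4 + 3·-2 + 2·0 + 1·0 + 1·0 + 2·0 = 0
  col ε: 1·1 + 2·0 + 3·0 + 2·0 + 1·-2 + 1·1 + 2·0 = 0
  col ζ: 1·-2 + 2·0 + 3·0 + 2·-2 + 1·0 + 1·0 + 2·3 = 0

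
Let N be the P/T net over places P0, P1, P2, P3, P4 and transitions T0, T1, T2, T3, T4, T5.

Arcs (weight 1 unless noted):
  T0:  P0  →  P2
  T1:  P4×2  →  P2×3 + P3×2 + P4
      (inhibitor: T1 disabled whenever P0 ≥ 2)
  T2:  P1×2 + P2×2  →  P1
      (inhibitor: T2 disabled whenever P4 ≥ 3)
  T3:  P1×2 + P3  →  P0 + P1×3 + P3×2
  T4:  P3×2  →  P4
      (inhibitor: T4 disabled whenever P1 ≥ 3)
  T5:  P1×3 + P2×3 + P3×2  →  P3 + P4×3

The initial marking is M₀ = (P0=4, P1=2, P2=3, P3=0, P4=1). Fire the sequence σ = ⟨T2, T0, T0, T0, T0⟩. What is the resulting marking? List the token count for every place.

step 1: fire T2:  (P0=4, P1=2, P2=3, P3=0, P4=1) → (P0=4, P1=1, P2=1, P3=0, P4=1)
step 2: fire T0:  (P0=4, P1=1, P2=1, P3=0, P4=1) → (P0=3, P1=1, P2=2, P3=0, P4=1)
step 3: fire T0:  (P0=3, P1=1, P2=2, P3=0, P4=1) → (P0=2, P1=1, P2=3, P3=0, P4=1)
step 4: fire T0:  (P0=2, P1=1, P2=3, P3=0, P4=1) → (P0=1, P1=1, P2=4, P3=0, P4=1)
step 5: fire T0:  (P0=1, P1=1, P2=4, P3=0, P4=1) → (P0=0, P1=1, P2=5, P3=0, P4=1)

(P0=0, P1=1, P2=5, P3=0, P4=1)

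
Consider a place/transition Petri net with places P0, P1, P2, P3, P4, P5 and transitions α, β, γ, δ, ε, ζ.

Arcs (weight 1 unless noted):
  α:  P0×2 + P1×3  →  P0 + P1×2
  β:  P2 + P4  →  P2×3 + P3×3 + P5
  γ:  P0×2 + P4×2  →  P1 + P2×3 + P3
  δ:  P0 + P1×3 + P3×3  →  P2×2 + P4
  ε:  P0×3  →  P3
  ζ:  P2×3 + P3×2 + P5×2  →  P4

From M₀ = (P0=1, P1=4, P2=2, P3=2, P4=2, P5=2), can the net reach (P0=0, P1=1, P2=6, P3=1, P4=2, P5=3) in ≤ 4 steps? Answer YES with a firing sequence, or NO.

NO — not reachable within 4 firings

depth 0: 1 marking
depth 1: 2 markings reached so far
depth 2: 5 markings reached so far
depth 3: 8 markings reached so far
depth 4: 12 markings reached so far
target is not among the 12 markings reachable within 4 steps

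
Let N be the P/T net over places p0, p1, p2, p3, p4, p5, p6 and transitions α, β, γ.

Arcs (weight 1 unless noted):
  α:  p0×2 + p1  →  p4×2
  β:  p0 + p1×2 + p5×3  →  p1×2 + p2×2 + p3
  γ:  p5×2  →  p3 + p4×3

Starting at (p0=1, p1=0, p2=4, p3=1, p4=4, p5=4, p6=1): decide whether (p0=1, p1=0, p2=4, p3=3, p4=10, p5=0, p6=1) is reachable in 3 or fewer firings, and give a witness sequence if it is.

step 1: fire γ:  (p0=1, p1=0, p2=4, p3=1, p4=4, p5=4, p6=1) → (p0=1, p1=0, p2=4, p3=2, p4=7, p5=2, p6=1)
step 2: fire γ:  (p0=1, p1=0, p2=4, p3=2, p4=7, p5=2, p6=1) → (p0=1, p1=0, p2=4, p3=3, p4=10, p5=0, p6=1)

YES — reachable via ⟨γ, γ⟩ (2 firings)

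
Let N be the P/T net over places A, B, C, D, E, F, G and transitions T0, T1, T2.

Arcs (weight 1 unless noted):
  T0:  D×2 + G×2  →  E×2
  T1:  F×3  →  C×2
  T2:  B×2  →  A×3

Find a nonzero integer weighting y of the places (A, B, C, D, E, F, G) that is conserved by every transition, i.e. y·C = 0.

Incidence matrix C (rows=places, cols=transitions):
       T0   T1   T2
    A   0    0    3
    B   0    0   -2
    C   0    2    0
    D  -2    0    0
    E   2    0    0
    F   0   -3    0
    G  -2    0    0

Candidate y = [2, 3, 0, 0, 0, 0, 0]; check y·C column-wise:
  col T0: 2·0 + 3·0 + 0·-2 + 0·2 + 0·-2 = 0
  col T1: 2·0 + 3·0 + 0·2 + 0·-3 = 0
  col T2: 2·3 + 3·-2 = 0

y = (A:2, B:3, C:0, D:0, E:0, F:0, G:0)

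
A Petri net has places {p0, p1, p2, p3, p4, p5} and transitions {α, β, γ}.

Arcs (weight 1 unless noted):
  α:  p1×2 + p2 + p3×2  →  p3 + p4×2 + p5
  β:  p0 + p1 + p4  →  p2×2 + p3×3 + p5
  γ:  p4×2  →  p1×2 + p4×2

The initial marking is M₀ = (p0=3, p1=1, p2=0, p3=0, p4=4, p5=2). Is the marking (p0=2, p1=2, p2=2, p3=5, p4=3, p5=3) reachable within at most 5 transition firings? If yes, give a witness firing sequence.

depth 0: 1 marking
depth 1: 3 markings reached so far
depth 2: 5 markings reached so far
depth 3: 9 markings reached so far
depth 4: 14 markings reached so far
depth 5: 21 markings reached so far
target is not among the 21 markings reachable within 5 steps

NO — not reachable within 5 firings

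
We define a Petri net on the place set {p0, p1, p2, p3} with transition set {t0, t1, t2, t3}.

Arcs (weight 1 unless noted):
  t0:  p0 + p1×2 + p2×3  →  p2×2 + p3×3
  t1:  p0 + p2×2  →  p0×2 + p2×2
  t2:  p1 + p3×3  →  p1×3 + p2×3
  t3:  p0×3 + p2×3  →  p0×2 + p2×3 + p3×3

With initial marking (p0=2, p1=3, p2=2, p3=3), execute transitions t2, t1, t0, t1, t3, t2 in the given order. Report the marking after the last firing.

(p0=2, p1=5, p2=7, p3=3)

step 1: fire t2:  (p0=2, p1=3, p2=2, p3=3) → (p0=2, p1=5, p2=5, p3=0)
step 2: fire t1:  (p0=2, p1=5, p2=5, p3=0) → (p0=3, p1=5, p2=5, p3=0)
step 3: fire t0:  (p0=3, p1=5, p2=5, p3=0) → (p0=2, p1=3, p2=4, p3=3)
step 4: fire t1:  (p0=2, p1=3, p2=4, p3=3) → (p0=3, p1=3, p2=4, p3=3)
step 5: fire t3:  (p0=3, p1=3, p2=4, p3=3) → (p0=2, p1=3, p2=4, p3=6)
step 6: fire t2:  (p0=2, p1=3, p2=4, p3=6) → (p0=2, p1=5, p2=7, p3=3)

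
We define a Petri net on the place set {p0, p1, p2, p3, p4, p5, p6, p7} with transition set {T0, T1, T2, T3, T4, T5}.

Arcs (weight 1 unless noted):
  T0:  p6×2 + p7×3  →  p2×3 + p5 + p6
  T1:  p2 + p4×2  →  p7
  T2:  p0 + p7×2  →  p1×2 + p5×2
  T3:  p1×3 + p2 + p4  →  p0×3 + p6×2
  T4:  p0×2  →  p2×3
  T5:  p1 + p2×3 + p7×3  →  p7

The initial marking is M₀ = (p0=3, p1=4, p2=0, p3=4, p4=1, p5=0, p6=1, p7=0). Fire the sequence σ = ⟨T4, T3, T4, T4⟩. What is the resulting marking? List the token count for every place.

step 1: fire T4:  (p0=3, p1=4, p2=0, p3=4, p4=1, p5=0, p6=1, p7=0) → (p0=1, p1=4, p2=3, p3=4, p4=1, p5=0, p6=1, p7=0)
step 2: fire T3:  (p0=1, p1=4, p2=3, p3=4, p4=1, p5=0, p6=1, p7=0) → (p0=4, p1=1, p2=2, p3=4, p4=0, p5=0, p6=3, p7=0)
step 3: fire T4:  (p0=4, p1=1, p2=2, p3=4, p4=0, p5=0, p6=3, p7=0) → (p0=2, p1=1, p2=5, p3=4, p4=0, p5=0, p6=3, p7=0)
step 4: fire T4:  (p0=2, p1=1, p2=5, p3=4, p4=0, p5=0, p6=3, p7=0) → (p0=0, p1=1, p2=8, p3=4, p4=0, p5=0, p6=3, p7=0)

(p0=0, p1=1, p2=8, p3=4, p4=0, p5=0, p6=3, p7=0)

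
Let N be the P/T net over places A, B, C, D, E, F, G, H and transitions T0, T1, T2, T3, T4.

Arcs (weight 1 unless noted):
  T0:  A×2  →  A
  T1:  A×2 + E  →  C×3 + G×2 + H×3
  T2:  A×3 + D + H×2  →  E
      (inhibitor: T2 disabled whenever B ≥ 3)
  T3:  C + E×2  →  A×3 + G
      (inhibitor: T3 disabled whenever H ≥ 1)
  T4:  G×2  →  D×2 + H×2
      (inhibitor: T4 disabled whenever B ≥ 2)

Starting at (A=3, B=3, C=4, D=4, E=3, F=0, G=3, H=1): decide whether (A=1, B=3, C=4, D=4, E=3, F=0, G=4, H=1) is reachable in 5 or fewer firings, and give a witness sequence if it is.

depth 0: 1 marking
depth 1: 3 markings reached so far
depth 2: 5 markings reached so far
depth 3: 5 markings reached so far
(frontier empty at depth 3; search complete)
target is not among the 5 markings reachable within 5 steps

NO — not reachable within 5 firings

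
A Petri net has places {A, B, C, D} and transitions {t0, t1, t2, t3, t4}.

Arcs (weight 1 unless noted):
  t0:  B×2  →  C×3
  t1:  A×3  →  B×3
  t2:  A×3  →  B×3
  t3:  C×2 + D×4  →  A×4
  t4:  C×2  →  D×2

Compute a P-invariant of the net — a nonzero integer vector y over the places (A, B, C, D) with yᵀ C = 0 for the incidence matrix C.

Incidence matrix C (rows=places, cols=transitions):
       t0   t1   t2   t3   t4
    A   0   -3   -3    4    0
    B  -2    3    3    0    0
    C   3    0    0   -2   -2
    D   0    0    0   -4    2

Candidate y = [3, 3, 2, 2]; check y·C column-wise:
  col t0: 3·0 + 3·-2 + 2·3 + 2·0 = 0
  col t1: 3·-3 + 3·3 + 2·0 + 2·0 = 0
  col t2: 3·-3 + 3·3 + 2·0 + 2·0 = 0
  col t3: 3·4 + 3·0 + 2·-2 + 2·-4 = 0
  col t4: 3·0 + 3·0 + 2·-2 + 2·2 = 0

y = (A:3, B:3, C:2, D:2)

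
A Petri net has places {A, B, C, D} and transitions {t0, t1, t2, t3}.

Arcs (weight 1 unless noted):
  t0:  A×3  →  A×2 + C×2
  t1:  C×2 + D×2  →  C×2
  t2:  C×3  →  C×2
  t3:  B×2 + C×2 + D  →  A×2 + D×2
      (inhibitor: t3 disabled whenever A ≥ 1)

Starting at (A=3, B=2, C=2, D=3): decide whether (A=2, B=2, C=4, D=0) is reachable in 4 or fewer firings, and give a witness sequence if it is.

depth 0: 1 marking
depth 1: 3 markings reached so far
depth 2: 5 markings reached so far
depth 3: 7 markings reached so far
depth 4: 8 markings reached so far
target is not among the 8 markings reachable within 4 steps

NO — not reachable within 4 firings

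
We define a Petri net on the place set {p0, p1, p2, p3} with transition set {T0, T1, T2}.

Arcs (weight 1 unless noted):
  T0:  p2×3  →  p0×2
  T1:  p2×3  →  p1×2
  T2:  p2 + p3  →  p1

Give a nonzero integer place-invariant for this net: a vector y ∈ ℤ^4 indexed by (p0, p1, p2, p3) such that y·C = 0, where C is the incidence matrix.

Incidence matrix C (rows=places, cols=transitions):
       T0   T1   T2
   p0   2    0    0
   p1   0    2    1
   p2  -3   -3   -1
   p3   0    0   -1

Candidate y = [3, 3, 2, 1]; check y·C column-wise:
  col T0: 3·2 + 3·0 + 2·-3 + 1·0 = 0
  col T1: 3·0 + 3·2 + 2·-3 + 1·0 = 0
  col T2: 3·0 + 3·1 + 2·-1 + 1·-1 = 0

y = (p0:3, p1:3, p2:2, p3:1)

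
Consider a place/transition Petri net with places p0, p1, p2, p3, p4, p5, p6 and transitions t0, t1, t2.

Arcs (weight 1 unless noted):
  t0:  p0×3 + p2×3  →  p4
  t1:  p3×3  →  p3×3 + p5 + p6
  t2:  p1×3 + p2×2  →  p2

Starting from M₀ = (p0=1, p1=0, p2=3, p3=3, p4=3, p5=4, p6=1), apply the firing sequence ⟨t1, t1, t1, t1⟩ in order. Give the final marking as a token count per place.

step 1: fire t1:  (p0=1, p1=0, p2=3, p3=3, p4=3, p5=4, p6=1) → (p0=1, p1=0, p2=3, p3=3, p4=3, p5=5, p6=2)
step 2: fire t1:  (p0=1, p1=0, p2=3, p3=3, p4=3, p5=5, p6=2) → (p0=1, p1=0, p2=3, p3=3, p4=3, p5=6, p6=3)
step 3: fire t1:  (p0=1, p1=0, p2=3, p3=3, p4=3, p5=6, p6=3) → (p0=1, p1=0, p2=3, p3=3, p4=3, p5=7, p6=4)
step 4: fire t1:  (p0=1, p1=0, p2=3, p3=3, p4=3, p5=7, p6=4) → (p0=1, p1=0, p2=3, p3=3, p4=3, p5=8, p6=5)

(p0=1, p1=0, p2=3, p3=3, p4=3, p5=8, p6=5)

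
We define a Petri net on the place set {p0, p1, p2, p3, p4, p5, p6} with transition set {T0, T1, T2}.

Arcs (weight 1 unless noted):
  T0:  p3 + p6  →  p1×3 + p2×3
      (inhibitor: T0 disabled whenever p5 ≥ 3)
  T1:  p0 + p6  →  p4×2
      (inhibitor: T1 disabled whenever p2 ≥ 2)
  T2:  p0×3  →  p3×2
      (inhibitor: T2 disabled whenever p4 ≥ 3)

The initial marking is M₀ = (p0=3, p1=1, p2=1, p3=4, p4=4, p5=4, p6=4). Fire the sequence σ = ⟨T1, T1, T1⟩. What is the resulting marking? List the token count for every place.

step 1: fire T1:  (p0=3, p1=1, p2=1, p3=4, p4=4, p5=4, p6=4) → (p0=2, p1=1, p2=1, p3=4, p4=6, p5=4, p6=3)
step 2: fire T1:  (p0=2, p1=1, p2=1, p3=4, p4=6, p5=4, p6=3) → (p0=1, p1=1, p2=1, p3=4, p4=8, p5=4, p6=2)
step 3: fire T1:  (p0=1, p1=1, p2=1, p3=4, p4=8, p5=4, p6=2) → (p0=0, p1=1, p2=1, p3=4, p4=10, p5=4, p6=1)

(p0=0, p1=1, p2=1, p3=4, p4=10, p5=4, p6=1)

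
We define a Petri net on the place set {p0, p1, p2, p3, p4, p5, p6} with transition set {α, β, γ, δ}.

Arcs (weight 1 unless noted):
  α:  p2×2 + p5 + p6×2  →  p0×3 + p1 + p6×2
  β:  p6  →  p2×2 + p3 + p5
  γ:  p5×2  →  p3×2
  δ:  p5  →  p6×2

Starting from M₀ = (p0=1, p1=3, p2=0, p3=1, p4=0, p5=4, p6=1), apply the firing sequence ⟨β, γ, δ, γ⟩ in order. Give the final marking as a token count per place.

step 1: fire β:  (p0=1, p1=3, p2=0, p3=1, p4=0, p5=4, p6=1) → (p0=1, p1=3, p2=2, p3=2, p4=0, p5=5, p6=0)
step 2: fire γ:  (p0=1, p1=3, p2=2, p3=2, p4=0, p5=5, p6=0) → (p0=1, p1=3, p2=2, p3=4, p4=0, p5=3, p6=0)
step 3: fire δ:  (p0=1, p1=3, p2=2, p3=4, p4=0, p5=3, p6=0) → (p0=1, p1=3, p2=2, p3=4, p4=0, p5=2, p6=2)
step 4: fire γ:  (p0=1, p1=3, p2=2, p3=4, p4=0, p5=2, p6=2) → (p0=1, p1=3, p2=2, p3=6, p4=0, p5=0, p6=2)

(p0=1, p1=3, p2=2, p3=6, p4=0, p5=0, p6=2)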